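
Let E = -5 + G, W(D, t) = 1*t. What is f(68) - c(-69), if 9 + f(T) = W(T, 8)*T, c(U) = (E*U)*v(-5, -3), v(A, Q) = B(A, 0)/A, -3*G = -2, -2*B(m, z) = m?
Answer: 1369/2 ≈ 684.50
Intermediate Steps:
B(m, z) = -m/2
W(D, t) = t
G = 2/3 (G = -1/3*(-2) = 2/3 ≈ 0.66667)
v(A, Q) = -1/2 (v(A, Q) = (-A/2)/A = -1/2)
E = -13/3 (E = -5 + 2/3 = -13/3 ≈ -4.3333)
c(U) = 13*U/6 (c(U) = -13*U/3*(-1/2) = 13*U/6)
f(T) = -9 + 8*T
f(68) - c(-69) = (-9 + 8*68) - 13*(-69)/6 = (-9 + 544) - 1*(-299/2) = 535 + 299/2 = 1369/2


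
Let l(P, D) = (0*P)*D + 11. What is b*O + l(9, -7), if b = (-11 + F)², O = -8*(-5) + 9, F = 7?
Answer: 795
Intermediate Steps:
l(P, D) = 11 (l(P, D) = 0*D + 11 = 0 + 11 = 11)
O = 49 (O = 40 + 9 = 49)
b = 16 (b = (-11 + 7)² = (-4)² = 16)
b*O + l(9, -7) = 16*49 + 11 = 784 + 11 = 795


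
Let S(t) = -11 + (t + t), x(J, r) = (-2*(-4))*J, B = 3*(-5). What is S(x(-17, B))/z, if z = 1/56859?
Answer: -16091097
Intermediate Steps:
B = -15
z = 1/56859 ≈ 1.7587e-5
x(J, r) = 8*J
S(t) = -11 + 2*t
S(x(-17, B))/z = (-11 + 2*(8*(-17)))/(1/56859) = (-11 + 2*(-136))*56859 = (-11 - 272)*56859 = -283*56859 = -16091097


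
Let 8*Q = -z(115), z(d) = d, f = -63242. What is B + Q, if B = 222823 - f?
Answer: 2288405/8 ≈ 2.8605e+5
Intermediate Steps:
Q = -115/8 (Q = (-1*115)/8 = (⅛)*(-115) = -115/8 ≈ -14.375)
B = 286065 (B = 222823 - 1*(-63242) = 222823 + 63242 = 286065)
B + Q = 286065 - 115/8 = 2288405/8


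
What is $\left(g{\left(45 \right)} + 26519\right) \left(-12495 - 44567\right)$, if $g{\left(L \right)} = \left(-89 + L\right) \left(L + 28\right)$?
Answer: $-1329944034$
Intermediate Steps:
$g{\left(L \right)} = \left(-89 + L\right) \left(28 + L\right)$
$\left(g{\left(45 \right)} + 26519\right) \left(-12495 - 44567\right) = \left(\left(-2492 + 45^{2} - 2745\right) + 26519\right) \left(-12495 - 44567\right) = \left(\left(-2492 + 2025 - 2745\right) + 26519\right) \left(-57062\right) = \left(-3212 + 26519\right) \left(-57062\right) = 23307 \left(-57062\right) = -1329944034$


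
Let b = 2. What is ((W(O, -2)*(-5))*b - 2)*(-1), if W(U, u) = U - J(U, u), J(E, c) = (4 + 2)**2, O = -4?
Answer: -398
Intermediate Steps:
J(E, c) = 36 (J(E, c) = 6**2 = 36)
W(U, u) = -36 + U (W(U, u) = U - 1*36 = U - 36 = -36 + U)
((W(O, -2)*(-5))*b - 2)*(-1) = (((-36 - 4)*(-5))*2 - 2)*(-1) = (-40*(-5)*2 - 2)*(-1) = (200*2 - 2)*(-1) = (400 - 2)*(-1) = 398*(-1) = -398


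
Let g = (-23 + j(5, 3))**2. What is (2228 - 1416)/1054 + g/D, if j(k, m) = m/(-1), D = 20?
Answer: 91093/2635 ≈ 34.570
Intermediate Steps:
j(k, m) = -m (j(k, m) = m*(-1) = -m)
g = 676 (g = (-23 - 1*3)**2 = (-23 - 3)**2 = (-26)**2 = 676)
(2228 - 1416)/1054 + g/D = (2228 - 1416)/1054 + 676/20 = 812*(1/1054) + 676*(1/20) = 406/527 + 169/5 = 91093/2635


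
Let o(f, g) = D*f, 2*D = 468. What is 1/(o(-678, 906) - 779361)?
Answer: -1/938013 ≈ -1.0661e-6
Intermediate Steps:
D = 234 (D = (1/2)*468 = 234)
o(f, g) = 234*f
1/(o(-678, 906) - 779361) = 1/(234*(-678) - 779361) = 1/(-158652 - 779361) = 1/(-938013) = -1/938013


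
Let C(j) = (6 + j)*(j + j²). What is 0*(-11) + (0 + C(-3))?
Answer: 18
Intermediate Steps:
0*(-11) + (0 + C(-3)) = 0*(-11) + (0 - 3*(6 + (-3)² + 7*(-3))) = 0 + (0 - 3*(6 + 9 - 21)) = 0 + (0 - 3*(-6)) = 0 + (0 + 18) = 0 + 18 = 18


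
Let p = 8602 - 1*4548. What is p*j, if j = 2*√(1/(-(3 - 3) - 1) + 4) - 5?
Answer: -20270 + 8108*√3 ≈ -6226.5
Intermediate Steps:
p = 4054 (p = 8602 - 4548 = 4054)
j = -5 + 2*√3 (j = 2*√(1/(-1*0 - 1) + 4) - 5 = 2*√(1/(0 - 1) + 4) - 5 = 2*√(1/(-1) + 4) - 5 = 2*√(-1 + 4) - 5 = 2*√3 - 5 = -5 + 2*√3 ≈ -1.5359)
p*j = 4054*(-5 + 2*√3) = -20270 + 8108*√3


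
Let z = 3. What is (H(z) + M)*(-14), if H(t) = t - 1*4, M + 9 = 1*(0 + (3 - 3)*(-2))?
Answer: 140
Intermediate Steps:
M = -9 (M = -9 + 1*(0 + (3 - 3)*(-2)) = -9 + 1*(0 + 0*(-2)) = -9 + 1*(0 + 0) = -9 + 1*0 = -9 + 0 = -9)
H(t) = -4 + t (H(t) = t - 4 = -4 + t)
(H(z) + M)*(-14) = ((-4 + 3) - 9)*(-14) = (-1 - 9)*(-14) = -10*(-14) = 140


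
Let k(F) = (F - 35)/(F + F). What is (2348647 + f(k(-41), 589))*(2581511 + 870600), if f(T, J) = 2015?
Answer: 8114746147482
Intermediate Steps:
k(F) = (-35 + F)/(2*F) (k(F) = (-35 + F)/((2*F)) = (-35 + F)*(1/(2*F)) = (-35 + F)/(2*F))
(2348647 + f(k(-41), 589))*(2581511 + 870600) = (2348647 + 2015)*(2581511 + 870600) = 2350662*3452111 = 8114746147482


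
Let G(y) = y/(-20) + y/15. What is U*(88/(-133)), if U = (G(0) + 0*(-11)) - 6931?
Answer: 609928/133 ≈ 4585.9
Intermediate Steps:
G(y) = y/60 (G(y) = y*(-1/20) + y*(1/15) = -y/20 + y/15 = y/60)
U = -6931 (U = ((1/60)*0 + 0*(-11)) - 6931 = (0 + 0) - 6931 = 0 - 6931 = -6931)
U*(88/(-133)) = -609928/(-133) = -609928*(-1)/133 = -6931*(-88/133) = 609928/133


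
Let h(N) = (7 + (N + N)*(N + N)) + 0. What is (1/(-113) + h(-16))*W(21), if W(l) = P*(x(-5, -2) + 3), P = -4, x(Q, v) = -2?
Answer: -466008/113 ≈ -4124.0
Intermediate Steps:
W(l) = -4 (W(l) = -4*(-2 + 3) = -4*1 = -4)
h(N) = 7 + 4*N² (h(N) = (7 + (2*N)*(2*N)) + 0 = (7 + 4*N²) + 0 = 7 + 4*N²)
(1/(-113) + h(-16))*W(21) = (1/(-113) + (7 + 4*(-16)²))*(-4) = (-1/113 + (7 + 4*256))*(-4) = (-1/113 + (7 + 1024))*(-4) = (-1/113 + 1031)*(-4) = (116502/113)*(-4) = -466008/113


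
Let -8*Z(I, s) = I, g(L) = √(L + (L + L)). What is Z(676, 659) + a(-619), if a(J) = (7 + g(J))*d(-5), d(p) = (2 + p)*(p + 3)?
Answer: -85/2 + 6*I*√1857 ≈ -42.5 + 258.56*I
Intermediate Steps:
g(L) = √3*√L (g(L) = √(L + 2*L) = √(3*L) = √3*√L)
Z(I, s) = -I/8
d(p) = (2 + p)*(3 + p)
a(J) = 42 + 6*√3*√J (a(J) = (7 + √3*√J)*(6 + (-5)² + 5*(-5)) = (7 + √3*√J)*(6 + 25 - 25) = (7 + √3*√J)*6 = 42 + 6*√3*√J)
Z(676, 659) + a(-619) = -⅛*676 + (42 + 6*√3*√(-619)) = -169/2 + (42 + 6*√3*(I*√619)) = -169/2 + (42 + 6*I*√1857) = -85/2 + 6*I*√1857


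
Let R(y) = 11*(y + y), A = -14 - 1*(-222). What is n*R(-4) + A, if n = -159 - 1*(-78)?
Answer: 7336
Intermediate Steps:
A = 208 (A = -14 + 222 = 208)
n = -81 (n = -159 + 78 = -81)
R(y) = 22*y (R(y) = 11*(2*y) = 22*y)
n*R(-4) + A = -1782*(-4) + 208 = -81*(-88) + 208 = 7128 + 208 = 7336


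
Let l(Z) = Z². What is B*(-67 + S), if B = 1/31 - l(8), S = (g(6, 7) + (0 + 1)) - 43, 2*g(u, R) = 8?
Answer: 208215/31 ≈ 6716.6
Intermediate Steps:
g(u, R) = 4 (g(u, R) = (½)*8 = 4)
S = -38 (S = (4 + (0 + 1)) - 43 = (4 + 1) - 43 = 5 - 43 = -38)
B = -1983/31 (B = 1/31 - 1*8² = 1/31 - 1*64 = 1/31 - 64 = -1983/31 ≈ -63.968)
B*(-67 + S) = -1983*(-67 - 38)/31 = -1983/31*(-105) = 208215/31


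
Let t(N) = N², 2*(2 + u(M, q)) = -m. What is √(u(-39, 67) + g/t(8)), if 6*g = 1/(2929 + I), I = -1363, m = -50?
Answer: √401096477/4176 ≈ 4.7958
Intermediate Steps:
u(M, q) = 23 (u(M, q) = -2 + (-1*(-50))/2 = -2 + (½)*50 = -2 + 25 = 23)
g = 1/9396 (g = 1/(6*(2929 - 1363)) = (⅙)/1566 = (⅙)*(1/1566) = 1/9396 ≈ 0.00010643)
√(u(-39, 67) + g/t(8)) = √(23 + 1/(9396*(8²))) = √(23 + (1/9396)/64) = √(23 + (1/9396)*(1/64)) = √(23 + 1/601344) = √(13830913/601344) = √401096477/4176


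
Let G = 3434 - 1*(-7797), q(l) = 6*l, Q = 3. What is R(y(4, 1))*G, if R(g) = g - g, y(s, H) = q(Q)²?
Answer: 0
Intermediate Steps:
y(s, H) = 324 (y(s, H) = (6*3)² = 18² = 324)
R(g) = 0
G = 11231 (G = 3434 + 7797 = 11231)
R(y(4, 1))*G = 0*11231 = 0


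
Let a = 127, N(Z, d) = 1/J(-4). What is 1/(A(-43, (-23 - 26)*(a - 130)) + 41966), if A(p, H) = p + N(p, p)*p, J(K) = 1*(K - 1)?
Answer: 5/209658 ≈ 2.3848e-5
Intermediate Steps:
J(K) = -1 + K (J(K) = 1*(-1 + K) = -1 + K)
N(Z, d) = -1/5 (N(Z, d) = 1/(-1 - 4) = 1/(-5) = -1/5)
A(p, H) = 4*p/5 (A(p, H) = p - p/5 = 4*p/5)
1/(A(-43, (-23 - 26)*(a - 130)) + 41966) = 1/((4/5)*(-43) + 41966) = 1/(-172/5 + 41966) = 1/(209658/5) = 5/209658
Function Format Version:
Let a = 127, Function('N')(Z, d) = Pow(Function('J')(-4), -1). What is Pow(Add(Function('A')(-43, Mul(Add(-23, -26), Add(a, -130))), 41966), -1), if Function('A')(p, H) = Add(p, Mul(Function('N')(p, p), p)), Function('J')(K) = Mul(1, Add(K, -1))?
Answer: Rational(5, 209658) ≈ 2.3848e-5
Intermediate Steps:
Function('J')(K) = Add(-1, K) (Function('J')(K) = Mul(1, Add(-1, K)) = Add(-1, K))
Function('N')(Z, d) = Rational(-1, 5) (Function('N')(Z, d) = Pow(Add(-1, -4), -1) = Pow(-5, -1) = Rational(-1, 5))
Function('A')(p, H) = Mul(Rational(4, 5), p) (Function('A')(p, H) = Add(p, Mul(Rational(-1, 5), p)) = Mul(Rational(4, 5), p))
Pow(Add(Function('A')(-43, Mul(Add(-23, -26), Add(a, -130))), 41966), -1) = Pow(Add(Mul(Rational(4, 5), -43), 41966), -1) = Pow(Add(Rational(-172, 5), 41966), -1) = Pow(Rational(209658, 5), -1) = Rational(5, 209658)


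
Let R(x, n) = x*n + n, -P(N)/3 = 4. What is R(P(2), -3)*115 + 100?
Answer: 3895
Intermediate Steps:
P(N) = -12 (P(N) = -3*4 = -12)
R(x, n) = n + n*x (R(x, n) = n*x + n = n + n*x)
R(P(2), -3)*115 + 100 = -3*(1 - 12)*115 + 100 = -3*(-11)*115 + 100 = 33*115 + 100 = 3795 + 100 = 3895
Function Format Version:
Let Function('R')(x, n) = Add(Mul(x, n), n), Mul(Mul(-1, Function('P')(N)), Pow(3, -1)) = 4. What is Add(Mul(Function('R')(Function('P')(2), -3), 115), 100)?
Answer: 3895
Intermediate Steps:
Function('P')(N) = -12 (Function('P')(N) = Mul(-3, 4) = -12)
Function('R')(x, n) = Add(n, Mul(n, x)) (Function('R')(x, n) = Add(Mul(n, x), n) = Add(n, Mul(n, x)))
Add(Mul(Function('R')(Function('P')(2), -3), 115), 100) = Add(Mul(Mul(-3, Add(1, -12)), 115), 100) = Add(Mul(Mul(-3, -11), 115), 100) = Add(Mul(33, 115), 100) = Add(3795, 100) = 3895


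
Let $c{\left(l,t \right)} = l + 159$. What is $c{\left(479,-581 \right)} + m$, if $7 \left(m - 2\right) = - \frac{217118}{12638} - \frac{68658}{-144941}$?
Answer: $\frac{57575371293}{90298243} \approx 637.61$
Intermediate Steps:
$c{\left(l,t \right)} = 159 + l$
$m = - \frac{34907741}{90298243}$ ($m = 2 + \frac{- \frac{217118}{12638} - \frac{68658}{-144941}}{7} = 2 + \frac{\left(-217118\right) \frac{1}{12638} - - \frac{68658}{144941}}{7} = 2 + \frac{- \frac{1529}{89} + \frac{68658}{144941}}{7} = 2 + \frac{1}{7} \left(- \frac{215504227}{12899749}\right) = 2 - \frac{215504227}{90298243} = - \frac{34907741}{90298243} \approx -0.38658$)
$c{\left(479,-581 \right)} + m = \left(159 + 479\right) - \frac{34907741}{90298243} = 638 - \frac{34907741}{90298243} = \frac{57575371293}{90298243}$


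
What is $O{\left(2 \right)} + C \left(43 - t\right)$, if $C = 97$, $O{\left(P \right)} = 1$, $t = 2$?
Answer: $3978$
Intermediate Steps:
$O{\left(2 \right)} + C \left(43 - t\right) = 1 + 97 \left(43 - 2\right) = 1 + 97 \cdot 41 = 1 + 3977 = 3978$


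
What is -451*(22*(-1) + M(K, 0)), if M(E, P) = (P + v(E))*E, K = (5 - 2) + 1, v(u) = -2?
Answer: 13530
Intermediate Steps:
K = 4 (K = 3 + 1 = 4)
M(E, P) = E*(-2 + P) (M(E, P) = (P - 2)*E = (-2 + P)*E = E*(-2 + P))
-451*(22*(-1) + M(K, 0)) = -451*(22*(-1) + 4*(-2 + 0)) = -451*(-22 + 4*(-2)) = -451*(-22 - 8) = -451*(-30) = 13530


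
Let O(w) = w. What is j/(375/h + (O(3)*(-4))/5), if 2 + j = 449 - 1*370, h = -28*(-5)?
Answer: 10780/39 ≈ 276.41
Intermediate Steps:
h = 140
j = 77 (j = -2 + (449 - 1*370) = -2 + (449 - 370) = -2 + 79 = 77)
j/(375/h + (O(3)*(-4))/5) = 77/(375/140 + (3*(-4))/5) = 77/(375*(1/140) - 12*1/5) = 77/(75/28 - 12/5) = 77/(39/140) = 77*(140/39) = 10780/39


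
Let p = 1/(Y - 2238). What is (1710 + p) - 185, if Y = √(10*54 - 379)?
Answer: 7637934337/5008483 - √161/5008483 ≈ 1525.0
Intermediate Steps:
Y = √161 (Y = √(540 - 379) = √161 ≈ 12.689)
p = 1/(-2238 + √161) (p = 1/(√161 - 2238) = 1/(-2238 + √161) ≈ -0.00044938)
(1710 + p) - 185 = (1710 + (-2238/5008483 - √161/5008483)) - 185 = (8564503692/5008483 - √161/5008483) - 185 = 7637934337/5008483 - √161/5008483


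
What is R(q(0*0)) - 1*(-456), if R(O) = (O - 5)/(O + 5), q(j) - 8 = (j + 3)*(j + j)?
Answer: 5931/13 ≈ 456.23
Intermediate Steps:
q(j) = 8 + 2*j*(3 + j) (q(j) = 8 + (j + 3)*(j + j) = 8 + (3 + j)*(2*j) = 8 + 2*j*(3 + j))
R(O) = (-5 + O)/(5 + O)
R(q(0*0)) - 1*(-456) = (-5 + (8 + 2*(0*0)**2 + 6*(0*0)))/(5 + (8 + 2*(0*0)**2 + 6*(0*0))) - 1*(-456) = (-5 + (8 + 2*0**2 + 6*0))/(5 + (8 + 2*0**2 + 6*0)) + 456 = (-5 + (8 + 2*0 + 0))/(5 + (8 + 2*0 + 0)) + 456 = (-5 + (8 + 0 + 0))/(5 + (8 + 0 + 0)) + 456 = (-5 + 8)/(5 + 8) + 456 = 3/13 + 456 = 5931/13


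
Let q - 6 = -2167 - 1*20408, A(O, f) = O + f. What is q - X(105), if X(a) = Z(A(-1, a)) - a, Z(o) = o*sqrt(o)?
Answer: -22464 - 208*sqrt(26) ≈ -23525.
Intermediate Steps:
Z(o) = o**(3/2)
q = -22569 (q = 6 + (-2167 - 1*20408) = 6 + (-2167 - 20408) = 6 - 22575 = -22569)
X(a) = (-1 + a)**(3/2) - a
q - X(105) = -22569 - ((-1 + 105)**(3/2) - 1*105) = -22569 - (104**(3/2) - 105) = -22569 - (208*sqrt(26) - 105) = -22569 - (-105 + 208*sqrt(26)) = -22569 + (105 - 208*sqrt(26)) = -22464 - 208*sqrt(26)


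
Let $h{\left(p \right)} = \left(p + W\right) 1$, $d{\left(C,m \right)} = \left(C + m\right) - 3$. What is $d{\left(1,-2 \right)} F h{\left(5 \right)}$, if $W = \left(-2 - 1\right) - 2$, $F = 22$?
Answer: $0$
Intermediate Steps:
$W = -5$ ($W = -3 - 2 = -5$)
$d{\left(C,m \right)} = -3 + C + m$
$h{\left(p \right)} = -5 + p$ ($h{\left(p \right)} = \left(p - 5\right) 1 = \left(-5 + p\right) 1 = -5 + p$)
$d{\left(1,-2 \right)} F h{\left(5 \right)} = \left(-3 + 1 - 2\right) 22 \left(-5 + 5\right) = \left(-4\right) 22 \cdot 0 = \left(-88\right) 0 = 0$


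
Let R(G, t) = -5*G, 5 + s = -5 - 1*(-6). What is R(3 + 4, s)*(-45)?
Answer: 1575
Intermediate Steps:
s = -4 (s = -5 + (-5 - 1*(-6)) = -5 + (-5 + 6) = -5 + 1 = -4)
R(3 + 4, s)*(-45) = -5*(3 + 4)*(-45) = -5*7*(-45) = -35*(-45) = 1575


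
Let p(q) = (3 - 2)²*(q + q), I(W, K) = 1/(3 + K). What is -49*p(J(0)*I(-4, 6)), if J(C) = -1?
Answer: 98/9 ≈ 10.889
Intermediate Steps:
p(q) = 2*q (p(q) = 1²*(2*q) = 1*(2*q) = 2*q)
-49*p(J(0)*I(-4, 6)) = -98*(-1/(3 + 6)) = -98*(-1/9) = -98*(-1*⅑) = -98*(-1)/9 = -49*(-2/9) = 98/9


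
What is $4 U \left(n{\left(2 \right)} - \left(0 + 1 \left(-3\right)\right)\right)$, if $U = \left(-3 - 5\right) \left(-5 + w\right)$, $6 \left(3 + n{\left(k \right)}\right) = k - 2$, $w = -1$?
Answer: $0$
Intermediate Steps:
$n{\left(k \right)} = - \frac{10}{3} + \frac{k}{6}$ ($n{\left(k \right)} = -3 + \frac{k - 2}{6} = -3 + \frac{-2 + k}{6} = -3 + \left(- \frac{1}{3} + \frac{k}{6}\right) = - \frac{10}{3} + \frac{k}{6}$)
$U = 48$ ($U = \left(-3 - 5\right) \left(-5 - 1\right) = \left(-8\right) \left(-6\right) = 48$)
$4 U \left(n{\left(2 \right)} - \left(0 + 1 \left(-3\right)\right)\right) = 4 \cdot 48 \left(\left(- \frac{10}{3} + \frac{1}{6} \cdot 2\right) - \left(0 + 1 \left(-3\right)\right)\right) = 192 \left(\left(- \frac{10}{3} + \frac{1}{3}\right) - \left(0 - 3\right)\right) = 192 \left(-3 - -3\right) = 192 \left(-3 + 3\right) = 192 \cdot 0 = 0$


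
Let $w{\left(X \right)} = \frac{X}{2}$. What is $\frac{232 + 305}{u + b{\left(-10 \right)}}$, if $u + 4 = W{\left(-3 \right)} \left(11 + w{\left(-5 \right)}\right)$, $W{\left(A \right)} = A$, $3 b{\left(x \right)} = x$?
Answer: $- \frac{3222}{197} \approx -16.355$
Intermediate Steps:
$b{\left(x \right)} = \frac{x}{3}$
$w{\left(X \right)} = \frac{X}{2}$ ($w{\left(X \right)} = X \frac{1}{2} = \frac{X}{2}$)
$u = - \frac{59}{2}$ ($u = -4 - 3 \left(11 + \frac{1}{2} \left(-5\right)\right) = -4 - 3 \left(11 - \frac{5}{2}\right) = -4 - \frac{51}{2} = - \frac{59}{2} \approx -29.5$)
$\frac{232 + 305}{u + b{\left(-10 \right)}} = \frac{232 + 305}{- \frac{59}{2} + \frac{1}{3} \left(-10\right)} = \frac{537}{- \frac{59}{2} - \frac{10}{3}} = \frac{537}{- \frac{197}{6}} = 537 \left(- \frac{6}{197}\right) = - \frac{3222}{197}$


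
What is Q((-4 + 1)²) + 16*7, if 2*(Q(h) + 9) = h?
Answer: 215/2 ≈ 107.50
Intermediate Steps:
Q(h) = -9 + h/2
Q((-4 + 1)²) + 16*7 = (-9 + (-4 + 1)²/2) + 16*7 = (-9 + (½)*(-3)²) + 112 = (-9 + (½)*9) + 112 = (-9 + 9/2) + 112 = -9/2 + 112 = 215/2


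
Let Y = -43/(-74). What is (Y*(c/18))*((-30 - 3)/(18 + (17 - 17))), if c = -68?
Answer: 8041/1998 ≈ 4.0245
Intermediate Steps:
Y = 43/74 (Y = -43*(-1/74) = 43/74 ≈ 0.58108)
(Y*(c/18))*((-30 - 3)/(18 + (17 - 17))) = (43*(-68/18)/74)*((-30 - 3)/(18 + (17 - 17))) = (43*(-68*1/18)/74)*(-33/(18 + 0)) = ((43/74)*(-34/9))*(-33/18) = -(-8041)/(111*18) = -731/333*(-11/6) = 8041/1998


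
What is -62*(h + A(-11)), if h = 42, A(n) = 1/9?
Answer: -23498/9 ≈ -2610.9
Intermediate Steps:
A(n) = ⅑
-62*(h + A(-11)) = -62*(42 + ⅑) = -62*379/9 = -23498/9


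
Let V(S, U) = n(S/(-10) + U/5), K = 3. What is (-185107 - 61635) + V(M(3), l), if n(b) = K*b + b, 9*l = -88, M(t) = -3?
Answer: -11103688/45 ≈ -2.4675e+5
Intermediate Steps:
l = -88/9 (l = (1/9)*(-88) = -88/9 ≈ -9.7778)
n(b) = 4*b (n(b) = 3*b + b = 4*b)
V(S, U) = -2*S/5 + 4*U/5 (V(S, U) = 4*(S/(-10) + U/5) = 4*(S*(-1/10) + U*(1/5)) = 4*(-S/10 + U/5) = -2*S/5 + 4*U/5)
(-185107 - 61635) + V(M(3), l) = (-185107 - 61635) + (-2/5*(-3) + (4/5)*(-88/9)) = -246742 + (6/5 - 352/45) = -246742 - 298/45 = -11103688/45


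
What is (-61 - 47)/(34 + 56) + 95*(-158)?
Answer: -75056/5 ≈ -15011.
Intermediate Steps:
(-61 - 47)/(34 + 56) + 95*(-158) = -108/90 - 15010 = -108*1/90 - 15010 = -6/5 - 15010 = -75056/5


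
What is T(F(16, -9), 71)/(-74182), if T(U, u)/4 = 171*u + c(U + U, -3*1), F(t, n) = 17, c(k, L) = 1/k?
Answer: -412795/630547 ≈ -0.65466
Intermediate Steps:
T(U, u) = 2/U + 684*u (T(U, u) = 4*(171*u + 1/(U + U)) = 4*(171*u + 1/(2*U)) = 4*(1/(2*U) + 171*u) = 2/U + 684*u)
T(F(16, -9), 71)/(-74182) = (2/17 + 684*71)/(-74182) = (2*(1/17) + 48564)*(-1/74182) = (2/17 + 48564)*(-1/74182) = (825590/17)*(-1/74182) = -412795/630547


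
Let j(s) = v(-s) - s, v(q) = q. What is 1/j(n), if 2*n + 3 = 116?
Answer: -1/113 ≈ -0.0088496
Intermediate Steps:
n = 113/2 (n = -3/2 + (½)*116 = -3/2 + 58 = 113/2 ≈ 56.500)
j(s) = -2*s (j(s) = -s - s = -2*s)
1/j(n) = 1/(-2*113/2) = 1/(-113) = -1/113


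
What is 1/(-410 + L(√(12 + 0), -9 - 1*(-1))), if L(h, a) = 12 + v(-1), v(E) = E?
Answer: -1/399 ≈ -0.0025063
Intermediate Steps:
L(h, a) = 11 (L(h, a) = 12 - 1 = 11)
1/(-410 + L(√(12 + 0), -9 - 1*(-1))) = 1/(-410 + 11) = 1/(-399) = -1/399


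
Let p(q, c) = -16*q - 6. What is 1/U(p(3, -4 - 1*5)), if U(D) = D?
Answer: -1/54 ≈ -0.018519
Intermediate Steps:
p(q, c) = -6 - 16*q
1/U(p(3, -4 - 1*5)) = 1/(-6 - 16*3) = 1/(-6 - 48) = 1/(-54) = -1/54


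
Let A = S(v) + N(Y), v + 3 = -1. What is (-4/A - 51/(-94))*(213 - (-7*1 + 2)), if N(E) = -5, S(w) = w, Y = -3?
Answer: 91015/423 ≈ 215.17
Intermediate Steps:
v = -4 (v = -3 - 1 = -4)
A = -9 (A = -4 - 5 = -9)
(-4/A - 51/(-94))*(213 - (-7*1 + 2)) = (-4/(-9) - 51/(-94))*(213 - (-7*1 + 2)) = (-4*(-1/9) - 51*(-1/94))*(213 - (-7 + 2)) = (4/9 + 51/94)*(213 - 1*(-5)) = 835*(213 + 5)/846 = (835/846)*218 = 91015/423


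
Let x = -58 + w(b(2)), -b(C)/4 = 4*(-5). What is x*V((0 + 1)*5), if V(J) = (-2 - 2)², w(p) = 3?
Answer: -880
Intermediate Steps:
b(C) = 80 (b(C) = -16*(-5) = -4*(-20) = 80)
V(J) = 16 (V(J) = (-4)² = 16)
x = -55 (x = -58 + 3 = -55)
x*V((0 + 1)*5) = -55*16 = -880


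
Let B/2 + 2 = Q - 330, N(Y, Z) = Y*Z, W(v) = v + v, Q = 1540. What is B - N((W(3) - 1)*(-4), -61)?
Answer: 1196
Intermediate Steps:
W(v) = 2*v
B = 2416 (B = -4 + 2*(1540 - 330) = -4 + 2*1210 = -4 + 2420 = 2416)
B - N((W(3) - 1)*(-4), -61) = 2416 - (2*3 - 1)*(-4)*(-61) = 2416 - (6 - 1)*(-4)*(-61) = 2416 - 5*(-4)*(-61) = 2416 - (-20)*(-61) = 2416 - 1*1220 = 2416 - 1220 = 1196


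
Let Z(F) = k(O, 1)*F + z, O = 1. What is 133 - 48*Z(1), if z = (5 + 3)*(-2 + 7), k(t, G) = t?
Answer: -1835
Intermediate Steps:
z = 40 (z = 8*5 = 40)
Z(F) = 40 + F (Z(F) = 1*F + 40 = F + 40 = 40 + F)
133 - 48*Z(1) = 133 - 48*(40 + 1) = 133 - 48*41 = 133 - 1968 = -1835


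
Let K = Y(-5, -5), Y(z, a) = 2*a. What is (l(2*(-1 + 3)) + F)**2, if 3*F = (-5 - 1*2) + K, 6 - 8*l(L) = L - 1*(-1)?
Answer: 17689/576 ≈ 30.710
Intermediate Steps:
K = -10 (K = 2*(-5) = -10)
l(L) = 5/8 - L/8 (l(L) = 3/4 - (L - 1*(-1))/8 = 3/4 - (L + 1)/8 = 3/4 - (1 + L)/8 = 3/4 + (-1/8 - L/8) = 5/8 - L/8)
F = -17/3 (F = ((-5 - 1*2) - 10)/3 = ((-5 - 2) - 10)/3 = (-7 - 10)/3 = (1/3)*(-17) = -17/3 ≈ -5.6667)
(l(2*(-1 + 3)) + F)**2 = ((5/8 - (-1 + 3)/4) - 17/3)**2 = ((5/8 - 2/4) - 17/3)**2 = ((5/8 - 1/8*4) - 17/3)**2 = ((5/8 - 1/2) - 17/3)**2 = (1/8 - 17/3)**2 = (-133/24)**2 = 17689/576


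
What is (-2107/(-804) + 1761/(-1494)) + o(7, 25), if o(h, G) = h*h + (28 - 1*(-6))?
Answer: 5634979/66732 ≈ 84.442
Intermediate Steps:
o(h, G) = 34 + h² (o(h, G) = h² + (28 + 6) = h² + 34 = 34 + h²)
(-2107/(-804) + 1761/(-1494)) + o(7, 25) = (-2107/(-804) + 1761/(-1494)) + (34 + 7²) = (-2107*(-1/804) + 1761*(-1/1494)) + (34 + 49) = (2107/804 - 587/498) + 83 = 96223/66732 + 83 = 5634979/66732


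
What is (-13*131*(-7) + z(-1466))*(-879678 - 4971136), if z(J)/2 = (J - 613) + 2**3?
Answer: -45513482106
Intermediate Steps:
z(J) = -1210 + 2*J (z(J) = 2*((J - 613) + 2**3) = 2*((-613 + J) + 8) = 2*(-605 + J) = -1210 + 2*J)
(-13*131*(-7) + z(-1466))*(-879678 - 4971136) = (-13*131*(-7) + (-1210 + 2*(-1466)))*(-879678 - 4971136) = (-1703*(-7) + (-1210 - 2932))*(-5850814) = (11921 - 4142)*(-5850814) = 7779*(-5850814) = -45513482106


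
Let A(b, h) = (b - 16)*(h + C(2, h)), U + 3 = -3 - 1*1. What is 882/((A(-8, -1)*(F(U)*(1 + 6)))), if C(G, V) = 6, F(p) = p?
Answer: 3/20 ≈ 0.15000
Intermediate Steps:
U = -7 (U = -3 + (-3 - 1*1) = -3 + (-3 - 1) = -3 - 4 = -7)
A(b, h) = (-16 + b)*(6 + h) (A(b, h) = (b - 16)*(h + 6) = (-16 + b)*(6 + h))
882/((A(-8, -1)*(F(U)*(1 + 6)))) = 882/(((-96 - 16*(-1) + 6*(-8) - 8*(-1))*(-7*(1 + 6)))) = 882/(((-96 + 16 - 48 + 8)*(-7*7))) = 882/((-120*(-49))) = 882/5880 = 882*(1/5880) = 3/20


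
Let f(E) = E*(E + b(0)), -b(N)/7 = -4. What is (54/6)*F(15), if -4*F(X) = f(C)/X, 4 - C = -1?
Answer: -99/4 ≈ -24.750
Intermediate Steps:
C = 5 (C = 4 - 1*(-1) = 4 + 1 = 5)
b(N) = 28 (b(N) = -7*(-4) = 28)
f(E) = E*(28 + E) (f(E) = E*(E + 28) = E*(28 + E))
F(X) = -165/(4*X) (F(X) = -5*(28 + 5)/(4*X) = -5*33/(4*X) = -165/(4*X))
(54/6)*F(15) = (54/6)*(-165/4/15) = (54*(1/6))*(-165/4*1/15) = 9*(-11/4) = -99/4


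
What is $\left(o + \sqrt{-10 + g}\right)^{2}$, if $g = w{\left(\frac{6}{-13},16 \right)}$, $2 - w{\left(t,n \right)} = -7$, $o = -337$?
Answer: $\left(337 - i\right)^{2} \approx 1.1357 \cdot 10^{5} - 674.0 i$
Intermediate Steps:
$w{\left(t,n \right)} = 9$ ($w{\left(t,n \right)} = 2 - -7 = 2 + 7 = 9$)
$g = 9$
$\left(o + \sqrt{-10 + g}\right)^{2} = \left(-337 + \sqrt{-10 + 9}\right)^{2} = \left(-337 + \sqrt{-1}\right)^{2} = \left(-337 + i\right)^{2}$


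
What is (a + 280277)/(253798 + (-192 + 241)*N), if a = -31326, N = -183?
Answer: 2417/2377 ≈ 1.0168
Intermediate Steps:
(a + 280277)/(253798 + (-192 + 241)*N) = (-31326 + 280277)/(253798 + (-192 + 241)*(-183)) = 248951/(253798 + 49*(-183)) = 248951/(253798 - 8967) = 248951/244831 = 248951*(1/244831) = 2417/2377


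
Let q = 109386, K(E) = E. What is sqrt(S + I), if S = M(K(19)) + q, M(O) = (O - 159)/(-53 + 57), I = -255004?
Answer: I*sqrt(145653) ≈ 381.65*I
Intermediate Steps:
M(O) = -159/4 + O/4 (M(O) = (-159 + O)/4 = (-159 + O)*(1/4) = -159/4 + O/4)
S = 109351 (S = (-159/4 + (1/4)*19) + 109386 = (-159/4 + 19/4) + 109386 = -35 + 109386 = 109351)
sqrt(S + I) = sqrt(109351 - 255004) = sqrt(-145653) = I*sqrt(145653)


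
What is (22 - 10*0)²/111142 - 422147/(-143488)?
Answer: 23493855033/7973771648 ≈ 2.9464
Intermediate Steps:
(22 - 10*0)²/111142 - 422147/(-143488) = (22 + 0)²*(1/111142) - 422147*(-1/143488) = 22²*(1/111142) + 422147/143488 = 484*(1/111142) + 422147/143488 = 242/55571 + 422147/143488 = 23493855033/7973771648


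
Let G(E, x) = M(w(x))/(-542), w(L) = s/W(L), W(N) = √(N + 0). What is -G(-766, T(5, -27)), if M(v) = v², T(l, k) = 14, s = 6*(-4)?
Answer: 144/1897 ≈ 0.075909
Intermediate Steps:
s = -24
W(N) = √N
w(L) = -24/√L
G(E, x) = -288/(271*x) (G(E, x) = (-24/√x)²/(-542) = (576/x)*(-1/542) = -288/(271*x))
-G(-766, T(5, -27)) = -(-288)/(271*14) = -1*(-144/1897) = 144/1897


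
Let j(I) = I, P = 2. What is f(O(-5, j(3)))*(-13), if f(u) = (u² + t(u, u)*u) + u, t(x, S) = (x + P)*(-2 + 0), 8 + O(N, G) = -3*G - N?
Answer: 1404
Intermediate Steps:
O(N, G) = -8 - N - 3*G (O(N, G) = -8 + (-3*G - N) = -8 + (-N - 3*G) = -8 - N - 3*G)
t(x, S) = -4 - 2*x (t(x, S) = (x + 2)*(-2 + 0) = (2 + x)*(-2) = -4 - 2*x)
f(u) = u + u² + u*(-4 - 2*u) (f(u) = (u² + (-4 - 2*u)*u) + u = (u² + u*(-4 - 2*u)) + u = u + u² + u*(-4 - 2*u))
f(O(-5, j(3)))*(-13) = -(-8 - 1*(-5) - 3*3)*(3 + (-8 - 1*(-5) - 3*3))*(-13) = -(-8 + 5 - 9)*(3 + (-8 + 5 - 9))*(-13) = -1*(-12)*(3 - 12)*(-13) = -1*(-12)*(-9)*(-13) = -108*(-13) = 1404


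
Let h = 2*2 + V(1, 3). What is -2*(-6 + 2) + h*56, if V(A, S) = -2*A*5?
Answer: -328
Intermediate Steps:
V(A, S) = -10*A
h = -6 (h = 2*2 - 10*1 = 4 - 10 = -6)
-2*(-6 + 2) + h*56 = -2*(-6 + 2) - 6*56 = -2*(-4) - 336 = 8 - 336 = -328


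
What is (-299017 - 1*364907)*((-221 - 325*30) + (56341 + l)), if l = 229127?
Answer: -182909070228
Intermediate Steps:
(-299017 - 1*364907)*((-221 - 325*30) + (56341 + l)) = (-299017 - 1*364907)*((-221 - 325*30) + (56341 + 229127)) = (-299017 - 364907)*((-221 - 9750) + 285468) = -663924*(-9971 + 285468) = -663924*275497 = -182909070228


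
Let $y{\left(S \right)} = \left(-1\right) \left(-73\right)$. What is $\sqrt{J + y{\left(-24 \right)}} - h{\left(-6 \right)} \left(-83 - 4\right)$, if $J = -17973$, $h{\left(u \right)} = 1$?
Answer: $87 + 10 i \sqrt{179} \approx 87.0 + 133.79 i$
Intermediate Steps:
$y{\left(S \right)} = 73$
$\sqrt{J + y{\left(-24 \right)}} - h{\left(-6 \right)} \left(-83 - 4\right) = \sqrt{-17973 + 73} - 1 \left(-83 - 4\right) = \sqrt{-17900} - 1 \left(-87\right) = 10 i \sqrt{179} - -87 = 10 i \sqrt{179} + 87 = 87 + 10 i \sqrt{179}$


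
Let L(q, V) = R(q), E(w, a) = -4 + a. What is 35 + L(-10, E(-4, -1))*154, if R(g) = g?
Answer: -1505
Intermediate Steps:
L(q, V) = q
35 + L(-10, E(-4, -1))*154 = 35 - 10*154 = 35 - 1540 = -1505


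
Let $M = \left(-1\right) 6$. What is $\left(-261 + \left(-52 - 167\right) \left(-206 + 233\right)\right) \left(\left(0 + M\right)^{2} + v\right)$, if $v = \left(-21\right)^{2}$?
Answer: $-2944998$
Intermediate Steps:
$M = -6$
$v = 441$
$\left(-261 + \left(-52 - 167\right) \left(-206 + 233\right)\right) \left(\left(0 + M\right)^{2} + v\right) = \left(-261 + \left(-52 - 167\right) \left(-206 + 233\right)\right) \left(\left(0 - 6\right)^{2} + 441\right) = \left(-261 - 5913\right) \left(\left(-6\right)^{2} + 441\right) = \left(-261 - 5913\right) \left(36 + 441\right) = \left(-6174\right) 477 = -2944998$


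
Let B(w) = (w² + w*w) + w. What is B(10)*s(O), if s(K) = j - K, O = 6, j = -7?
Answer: -2730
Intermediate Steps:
B(w) = w + 2*w² (B(w) = (w² + w²) + w = 2*w² + w = w + 2*w²)
s(K) = -7 - K
B(10)*s(O) = (10*(1 + 2*10))*(-7 - 1*6) = (10*(1 + 20))*(-7 - 6) = (10*21)*(-13) = 210*(-13) = -2730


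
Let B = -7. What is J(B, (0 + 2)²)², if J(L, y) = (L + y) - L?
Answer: 16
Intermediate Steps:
J(L, y) = y
J(B, (0 + 2)²)² = ((0 + 2)²)² = (2²)² = 4² = 16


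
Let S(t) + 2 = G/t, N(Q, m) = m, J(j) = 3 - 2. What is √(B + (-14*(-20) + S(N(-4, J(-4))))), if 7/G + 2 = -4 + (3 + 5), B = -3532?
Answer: I*√13002/2 ≈ 57.013*I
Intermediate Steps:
J(j) = 1
G = 7/2 (G = 7/(-2 + (-4 + (3 + 5))) = 7/(-2 + (-4 + 8)) = 7/(-2 + 4) = 7/2 ≈ 3.5000)
S(t) = -2 + 7/(2*t)
√(B + (-14*(-20) + S(N(-4, J(-4))))) = √(-3532 + (-14*(-20) + (-2 + (7/2)/1))) = √(-3532 + (280 + (-2 + (7/2)*1))) = √(-3532 + (280 + (-2 + 7/2))) = √(-3532 + (280 + 3/2)) = √(-3532 + 563/2) = √(-6501/2) = I*√13002/2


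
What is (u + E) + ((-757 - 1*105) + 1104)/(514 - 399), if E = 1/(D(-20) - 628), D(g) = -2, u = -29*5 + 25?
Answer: -1708331/14490 ≈ -117.90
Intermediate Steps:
u = -120 (u = -145 + 25 = -120)
E = -1/630 (E = 1/(-2 - 628) = 1/(-630) = -1/630 ≈ -0.0015873)
(u + E) + ((-757 - 1*105) + 1104)/(514 - 399) = (-120 - 1/630) + ((-757 - 1*105) + 1104)/(514 - 399) = -75601/630 + ((-757 - 105) + 1104)/115 = -75601/630 + (-862 + 1104)*(1/115) = -75601/630 + 242*(1/115) = -75601/630 + 242/115 = -1708331/14490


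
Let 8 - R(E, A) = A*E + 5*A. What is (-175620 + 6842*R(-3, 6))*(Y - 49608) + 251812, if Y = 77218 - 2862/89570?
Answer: -4735583122784/845 ≈ -5.6042e+9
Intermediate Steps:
R(E, A) = 8 - 5*A - A*E (R(E, A) = 8 - (A*E + 5*A) = 8 - (5*A + A*E) = 8 + (-5*A - A*E) = 8 - 5*A - A*E)
Y = 65249183/845 (Y = 77218 - 2862*1/89570 = 77218 - 27/845 = 65249183/845 ≈ 77218.)
(-175620 + 6842*R(-3, 6))*(Y - 49608) + 251812 = (-175620 + 6842*(8 - 5*6 - 1*6*(-3)))*(65249183/845 - 49608) + 251812 = (-175620 + 6842*(8 - 30 + 18))*(23330423/845) + 251812 = (-175620 + 6842*(-4))*(23330423/845) + 251812 = (-175620 - 27368)*(23330423/845) + 251812 = -202988*23330423/845 + 251812 = -4735795903924/845 + 251812 = -4735583122784/845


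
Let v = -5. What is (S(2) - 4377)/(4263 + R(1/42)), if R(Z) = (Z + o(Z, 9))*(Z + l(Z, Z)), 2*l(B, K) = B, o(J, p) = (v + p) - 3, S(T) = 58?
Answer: -5079144/5013331 ≈ -1.0131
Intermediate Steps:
o(J, p) = -8 + p (o(J, p) = (-5 + p) - 3 = -8 + p)
l(B, K) = B/2
R(Z) = 3*Z*(1 + Z)/2 (R(Z) = (Z + (-8 + 9))*(Z + Z/2) = (Z + 1)*(3*Z/2) = (1 + Z)*(3*Z/2) = 3*Z*(1 + Z)/2)
(S(2) - 4377)/(4263 + R(1/42)) = (58 - 4377)/(4263 + (3/2)*(1 + 1/42)/42) = -4319/(4263 + (3/2)*(1/42)*(1 + 1/42)) = -4319/(4263 + (3/2)*(1/42)*(43/42)) = -4319/(4263 + 43/1176) = -4319/5013331/1176 = -4319*1176/5013331 = -5079144/5013331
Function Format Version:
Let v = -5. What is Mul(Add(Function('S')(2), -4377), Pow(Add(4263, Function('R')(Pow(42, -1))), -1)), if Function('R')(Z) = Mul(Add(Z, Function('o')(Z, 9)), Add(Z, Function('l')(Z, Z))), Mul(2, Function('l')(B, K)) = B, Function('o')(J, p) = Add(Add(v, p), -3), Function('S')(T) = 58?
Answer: Rational(-5079144, 5013331) ≈ -1.0131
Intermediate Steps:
Function('o')(J, p) = Add(-8, p) (Function('o')(J, p) = Add(Add(-5, p), -3) = Add(-8, p))
Function('l')(B, K) = Mul(Rational(1, 2), B)
Function('R')(Z) = Mul(Rational(3, 2), Z, Add(1, Z)) (Function('R')(Z) = Mul(Add(Z, Add(-8, 9)), Add(Z, Mul(Rational(1, 2), Z))) = Mul(Add(Z, 1), Mul(Rational(3, 2), Z)) = Mul(Add(1, Z), Mul(Rational(3, 2), Z)) = Mul(Rational(3, 2), Z, Add(1, Z)))
Mul(Add(Function('S')(2), -4377), Pow(Add(4263, Function('R')(Pow(42, -1))), -1)) = Mul(Add(58, -4377), Pow(Add(4263, Mul(Rational(3, 2), Pow(42, -1), Add(1, Pow(42, -1)))), -1)) = Mul(-4319, Pow(Add(4263, Mul(Rational(3, 2), Rational(1, 42), Add(1, Rational(1, 42)))), -1)) = Mul(-4319, Pow(Add(4263, Mul(Rational(3, 2), Rational(1, 42), Rational(43, 42))), -1)) = Mul(-4319, Pow(Add(4263, Rational(43, 1176)), -1)) = Mul(-4319, Pow(Rational(5013331, 1176), -1)) = Mul(-4319, Rational(1176, 5013331)) = Rational(-5079144, 5013331)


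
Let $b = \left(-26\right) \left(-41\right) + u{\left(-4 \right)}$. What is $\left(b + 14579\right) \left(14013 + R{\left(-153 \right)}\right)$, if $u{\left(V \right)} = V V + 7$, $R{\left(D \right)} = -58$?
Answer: $218646940$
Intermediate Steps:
$u{\left(V \right)} = 7 + V^{2}$ ($u{\left(V \right)} = V^{2} + 7 = 7 + V^{2}$)
$b = 1089$ ($b = \left(-26\right) \left(-41\right) + \left(7 + \left(-4\right)^{2}\right) = 1066 + \left(7 + 16\right) = 1066 + 23 = 1089$)
$\left(b + 14579\right) \left(14013 + R{\left(-153 \right)}\right) = \left(1089 + 14579\right) \left(14013 - 58\right) = 15668 \cdot 13955 = 218646940$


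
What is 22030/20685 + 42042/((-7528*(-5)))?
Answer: 169884797/77858340 ≈ 2.1820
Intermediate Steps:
22030/20685 + 42042/((-7528*(-5))) = 22030*(1/20685) + 42042/37640 = 4406/4137 + 42042*(1/37640) = 4406/4137 + 21021/18820 = 169884797/77858340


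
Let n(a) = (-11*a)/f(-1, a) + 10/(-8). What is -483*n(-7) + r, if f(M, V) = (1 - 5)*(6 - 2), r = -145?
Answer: 44531/16 ≈ 2783.2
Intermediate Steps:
f(M, V) = -16 (f(M, V) = -4*4 = -16)
n(a) = -5/4 + 11*a/16 (n(a) = -11*a/(-16) + 10/(-8) = -11*a*(-1/16) + 10*(-⅛) = 11*a/16 - 5/4 = -5/4 + 11*a/16)
-483*n(-7) + r = -483*(-5/4 + (11/16)*(-7)) - 145 = -483*(-5/4 - 77/16) - 145 = -483*(-97/16) - 145 = 46851/16 - 145 = 44531/16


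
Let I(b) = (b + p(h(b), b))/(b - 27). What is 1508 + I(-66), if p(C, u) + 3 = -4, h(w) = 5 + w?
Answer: 140317/93 ≈ 1508.8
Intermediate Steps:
p(C, u) = -7 (p(C, u) = -3 - 4 = -7)
I(b) = (-7 + b)/(-27 + b) (I(b) = (b - 7)/(b - 27) = (-7 + b)/(-27 + b))
1508 + I(-66) = 1508 + (-7 - 66)/(-27 - 66) = 1508 - 73/(-93) = 1508 - 1/93*(-73) = 1508 + 73/93 = 140317/93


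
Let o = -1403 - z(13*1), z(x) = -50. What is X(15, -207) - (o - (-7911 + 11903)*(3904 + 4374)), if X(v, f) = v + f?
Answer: 33046937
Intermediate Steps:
X(v, f) = f + v
o = -1353 (o = -1403 - 1*(-50) = -1403 + 50 = -1353)
X(15, -207) - (o - (-7911 + 11903)*(3904 + 4374)) = (-207 + 15) - (-1353 - (-7911 + 11903)*(3904 + 4374)) = -192 - (-1353 - 3992*8278) = -192 - (-1353 - 1*33045776) = -192 - (-1353 - 33045776) = -192 - 1*(-33047129) = -192 + 33047129 = 33046937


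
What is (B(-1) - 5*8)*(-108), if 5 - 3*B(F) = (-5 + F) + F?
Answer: 3888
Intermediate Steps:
B(F) = 10/3 - 2*F/3 (B(F) = 5/3 - ((-5 + F) + F)/3 = 5/3 - (-5 + 2*F)/3 = 5/3 + (5/3 - 2*F/3) = 10/3 - 2*F/3)
(B(-1) - 5*8)*(-108) = ((10/3 - ⅔*(-1)) - 5*8)*(-108) = ((10/3 + ⅔) - 40)*(-108) = (4 - 40)*(-108) = -36*(-108) = 3888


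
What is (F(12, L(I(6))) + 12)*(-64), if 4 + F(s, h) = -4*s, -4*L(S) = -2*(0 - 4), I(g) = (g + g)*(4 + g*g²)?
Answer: 2560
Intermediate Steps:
I(g) = 2*g*(4 + g³) (I(g) = (2*g)*(4 + g³) = 2*g*(4 + g³))
L(S) = -2 (L(S) = -(-1)*(0 - 4)/2 = -(-1)*(-4)/2 = -¼*8 = -2)
F(s, h) = -4 - 4*s
(F(12, L(I(6))) + 12)*(-64) = ((-4 - 4*12) + 12)*(-64) = ((-4 - 48) + 12)*(-64) = (-52 + 12)*(-64) = -40*(-64) = 2560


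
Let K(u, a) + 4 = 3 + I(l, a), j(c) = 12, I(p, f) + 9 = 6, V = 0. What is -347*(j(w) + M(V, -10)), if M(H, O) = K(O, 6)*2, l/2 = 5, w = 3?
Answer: -1388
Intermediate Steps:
l = 10 (l = 2*5 = 10)
I(p, f) = -3 (I(p, f) = -9 + 6 = -3)
K(u, a) = -4 (K(u, a) = -4 + (3 - 3) = -4 + 0 = -4)
M(H, O) = -8 (M(H, O) = -4*2 = -8)
-347*(j(w) + M(V, -10)) = -347*(12 - 8) = -347*4 = -1388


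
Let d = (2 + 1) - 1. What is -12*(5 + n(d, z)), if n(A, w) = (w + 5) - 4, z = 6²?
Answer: -504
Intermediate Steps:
z = 36
d = 2 (d = 3 - 1 = 2)
n(A, w) = 1 + w (n(A, w) = (5 + w) - 4 = 1 + w)
-12*(5 + n(d, z)) = -12*(5 + (1 + 36)) = -12*(5 + 37) = -12*42 = -504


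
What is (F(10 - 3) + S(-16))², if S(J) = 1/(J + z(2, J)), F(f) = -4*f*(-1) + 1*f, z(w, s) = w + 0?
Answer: 239121/196 ≈ 1220.0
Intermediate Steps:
z(w, s) = w
F(f) = 5*f (F(f) = 4*f + f = 5*f)
S(J) = 1/(2 + J) (S(J) = 1/(J + 2) = 1/(2 + J))
(F(10 - 3) + S(-16))² = (5*(10 - 3) + 1/(2 - 16))² = (5*7 + 1/(-14))² = (35 - 1/14)² = (489/14)² = 239121/196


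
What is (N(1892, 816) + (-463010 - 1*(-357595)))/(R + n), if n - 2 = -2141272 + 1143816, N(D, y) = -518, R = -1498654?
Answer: 35311/832036 ≈ 0.042439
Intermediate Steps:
n = -997454 (n = 2 + (-2141272 + 1143816) = 2 - 997456 = -997454)
(N(1892, 816) + (-463010 - 1*(-357595)))/(R + n) = (-518 + (-463010 - 1*(-357595)))/(-1498654 - 997454) = (-518 + (-463010 + 357595))/(-2496108) = (-518 - 105415)*(-1/2496108) = -105933*(-1/2496108) = 35311/832036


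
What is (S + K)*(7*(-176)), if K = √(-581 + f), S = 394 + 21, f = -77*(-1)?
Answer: -511280 - 7392*I*√14 ≈ -5.1128e+5 - 27658.0*I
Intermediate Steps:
f = 77
S = 415
K = 6*I*√14 (K = √(-581 + 77) = √(-504) = 6*I*√14 ≈ 22.45*I)
(S + K)*(7*(-176)) = (415 + 6*I*√14)*(7*(-176)) = (415 + 6*I*√14)*(-1232) = -511280 - 7392*I*√14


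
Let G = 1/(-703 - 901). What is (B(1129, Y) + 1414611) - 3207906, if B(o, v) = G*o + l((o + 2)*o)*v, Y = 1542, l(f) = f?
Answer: 3155364679523/1604 ≈ 1.9672e+9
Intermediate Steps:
G = -1/1604 (G = 1/(-1604) = -1/1604 ≈ -0.00062344)
B(o, v) = -o/1604 + o*v*(2 + o) (B(o, v) = -o/1604 + ((o + 2)*o)*v = -o/1604 + ((2 + o)*o)*v = -o/1604 + (o*(2 + o))*v = -o/1604 + o*v*(2 + o))
(B(1129, Y) + 1414611) - 3207906 = (1129*(-1/1604 + 1542*(2 + 1129)) + 1414611) - 3207906 = (1129*(-1/1604 + 1542*1131) + 1414611) - 3207906 = (1129*(-1/1604 + 1744002) + 1414611) - 3207906 = (1129*(2797379207/1604) + 1414611) - 3207906 = (3158241124703/1604 + 1414611) - 3207906 = 3160510160747/1604 - 3207906 = 3155364679523/1604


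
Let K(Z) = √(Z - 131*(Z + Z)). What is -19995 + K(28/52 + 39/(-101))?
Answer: -19995 + 30*I*√76154/1313 ≈ -19995.0 + 6.3053*I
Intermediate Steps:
K(Z) = 3*√29*√(-Z) (K(Z) = √(Z - 262*Z) = √(-261*Z) = 3*√29*√(-Z))
-19995 + K(28/52 + 39/(-101)) = -19995 + 3*√29*√(-(28/52 + 39/(-101))) = -19995 + 3*√29*√(-(28*(1/52) + 39*(-1/101))) = -19995 + 3*√29*√(-(7/13 - 39/101)) = -19995 + 3*√29*√(-1*200/1313) = -19995 + 3*√29*√(-200/1313) = -19995 + 3*√29*(10*I*√2626/1313) = -19995 + 30*I*√76154/1313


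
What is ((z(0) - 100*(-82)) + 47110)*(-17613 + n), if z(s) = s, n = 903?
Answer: -924230100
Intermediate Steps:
((z(0) - 100*(-82)) + 47110)*(-17613 + n) = ((0 - 100*(-82)) + 47110)*(-17613 + 903) = ((0 + 8200) + 47110)*(-16710) = (8200 + 47110)*(-16710) = 55310*(-16710) = -924230100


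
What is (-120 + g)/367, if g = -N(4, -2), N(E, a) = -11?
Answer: -109/367 ≈ -0.29700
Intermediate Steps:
g = 11 (g = -1*(-11) = 11)
(-120 + g)/367 = (-120 + 11)/367 = (1/367)*(-109) = -109/367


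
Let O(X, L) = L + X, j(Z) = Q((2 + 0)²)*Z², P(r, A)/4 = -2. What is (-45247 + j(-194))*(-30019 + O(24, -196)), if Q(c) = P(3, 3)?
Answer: 10456199985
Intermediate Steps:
P(r, A) = -8 (P(r, A) = 4*(-2) = -8)
Q(c) = -8
j(Z) = -8*Z²
(-45247 + j(-194))*(-30019 + O(24, -196)) = (-45247 - 8*(-194)²)*(-30019 + (-196 + 24)) = (-45247 - 8*37636)*(-30019 - 172) = (-45247 - 301088)*(-30191) = -346335*(-30191) = 10456199985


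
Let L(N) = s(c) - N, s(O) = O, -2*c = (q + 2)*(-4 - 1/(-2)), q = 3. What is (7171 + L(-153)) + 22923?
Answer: 121023/4 ≈ 30256.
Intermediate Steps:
c = 35/4 (c = -(3 + 2)*(-4 - 1/(-2))/2 = -5*(-4 - 1*(-½))/2 = -5*(-4 + ½)/2 = -5*(-7)/(2*2) = -½*(-35/2) = 35/4 ≈ 8.7500)
L(N) = 35/4 - N
(7171 + L(-153)) + 22923 = (7171 + (35/4 - 1*(-153))) + 22923 = (7171 + (35/4 + 153)) + 22923 = (7171 + 647/4) + 22923 = 29331/4 + 22923 = 121023/4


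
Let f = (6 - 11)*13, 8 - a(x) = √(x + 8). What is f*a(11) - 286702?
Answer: -287222 + 65*√19 ≈ -2.8694e+5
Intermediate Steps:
a(x) = 8 - √(8 + x) (a(x) = 8 - √(x + 8) = 8 - √(8 + x))
f = -65 (f = -5*13 = -65)
f*a(11) - 286702 = -65*(8 - √(8 + 11)) - 286702 = -65*(8 - √19) - 286702 = (-520 + 65*√19) - 286702 = -287222 + 65*√19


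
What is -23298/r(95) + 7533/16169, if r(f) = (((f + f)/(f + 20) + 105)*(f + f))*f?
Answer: 777205218/1712701325 ≈ 0.45379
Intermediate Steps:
r(f) = 2*f²*(105 + 2*f/(20 + f)) (r(f) = (((2*f)/(20 + f) + 105)*(2*f))*f = ((2*f/(20 + f) + 105)*(2*f))*f = ((105 + 2*f/(20 + f))*(2*f))*f = (2*f*(105 + 2*f/(20 + f)))*f = 2*f²*(105 + 2*f/(20 + f)))
-23298/r(95) + 7533/16169 = -23298*(20 + 95)/(9025*(4200 + 214*95)) + 7533/16169 = -23298*23/(1805*(4200 + 20330)) + 7533*(1/16169) = -23298/(9025*(1/115)*24530) + 7533/16169 = -23298/44276650/23 + 7533/16169 = -23298*23/44276650 + 7533/16169 = -24357/2012575 + 7533/16169 = 777205218/1712701325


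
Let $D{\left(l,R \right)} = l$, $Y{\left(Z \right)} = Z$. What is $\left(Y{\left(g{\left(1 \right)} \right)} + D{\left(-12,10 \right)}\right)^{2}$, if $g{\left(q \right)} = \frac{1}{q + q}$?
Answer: $\frac{529}{4} \approx 132.25$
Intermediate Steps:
$g{\left(q \right)} = \frac{1}{2 q}$
$\left(Y{\left(g{\left(1 \right)} \right)} + D{\left(-12,10 \right)}\right)^{2} = \left(\frac{1}{2 \cdot 1} - 12\right)^{2} = \left(\frac{1}{2} \cdot 1 - 12\right)^{2} = \left(\frac{1}{2} - 12\right)^{2} = \left(- \frac{23}{2}\right)^{2} = \frac{529}{4}$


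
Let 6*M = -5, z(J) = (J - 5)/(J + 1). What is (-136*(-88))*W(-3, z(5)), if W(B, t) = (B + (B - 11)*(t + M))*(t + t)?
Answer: 0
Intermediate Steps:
z(J) = (-5 + J)/(1 + J)
M = -5/6 (M = (1/6)*(-5) = -5/6 ≈ -0.83333)
W(B, t) = 2*t*(B + (-11 + B)*(-5/6 + t)) (W(B, t) = (B + (B - 11)*(t - 5/6))*(t + t) = (B + (-11 + B)*(-5/6 + t))*(2*t) = 2*t*(B + (-11 + B)*(-5/6 + t)))
(-136*(-88))*W(-3, z(5)) = (-136*(-88))*(((-5 + 5)/(1 + 5))*(55 - 3 - 66*(-5 + 5)/(1 + 5) + 6*(-3)*((-5 + 5)/(1 + 5)))/3) = 11968*((0/6)*(55 - 3 - 66*0/6 + 6*(-3)*(0/6))/3) = 11968*(((1/6)*0)*(55 - 3 - 11*0 + 6*(-3)*((1/6)*0))/3) = 11968*((1/3)*0*(55 - 3 - 66*0 + 6*(-3)*0)) = 11968*((1/3)*0*(55 - 3 + 0 + 0)) = 11968*((1/3)*0*52) = 11968*0 = 0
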